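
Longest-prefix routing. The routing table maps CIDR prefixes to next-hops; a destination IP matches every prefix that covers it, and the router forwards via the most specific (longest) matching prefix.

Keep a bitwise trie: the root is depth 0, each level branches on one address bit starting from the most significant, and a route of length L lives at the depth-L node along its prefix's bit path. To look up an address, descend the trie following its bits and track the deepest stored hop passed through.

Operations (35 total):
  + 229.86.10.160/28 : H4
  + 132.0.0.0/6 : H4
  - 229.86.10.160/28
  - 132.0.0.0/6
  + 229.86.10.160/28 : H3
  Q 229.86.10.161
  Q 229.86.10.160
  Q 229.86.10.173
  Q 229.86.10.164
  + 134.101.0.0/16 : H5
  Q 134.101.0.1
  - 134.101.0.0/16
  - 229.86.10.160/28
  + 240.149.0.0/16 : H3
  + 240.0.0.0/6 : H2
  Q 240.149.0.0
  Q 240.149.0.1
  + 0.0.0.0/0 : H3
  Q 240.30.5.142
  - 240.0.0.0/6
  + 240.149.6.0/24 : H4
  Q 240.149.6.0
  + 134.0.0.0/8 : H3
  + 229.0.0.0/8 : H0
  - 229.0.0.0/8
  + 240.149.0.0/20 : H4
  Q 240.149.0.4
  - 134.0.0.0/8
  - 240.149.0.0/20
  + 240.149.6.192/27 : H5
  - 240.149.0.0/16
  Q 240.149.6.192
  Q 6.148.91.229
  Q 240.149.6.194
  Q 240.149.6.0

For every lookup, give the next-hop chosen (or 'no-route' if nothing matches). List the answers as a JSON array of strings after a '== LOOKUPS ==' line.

Apply in order:
  + 229.86.10.160/28 (H4) depth=28
  + 132.0.0.0/6 (H4) depth=6
  - 229.86.10.160/28 clear@28
  - 132.0.0.0/6 clear@6
  + 229.86.10.160/28 (H3) depth=28
  Q 229.86.10.161: descend 1110010101010110000010101010 ; hops seen [H3] ; pick H3
  Q 229.86.10.160: descend 1110010101010110000010101010 ; hops seen [H3] ; pick H3
  Q 229.86.10.173: descend 1110010101010110000010101010 ; hops seen [H3] ; pick H3
  Q 229.86.10.164: descend 1110010101010110000010101010 ; hops seen [H3] ; pick H3
  + 134.101.0.0/16 (H5) depth=16
  Q 134.101.0.1: descend 1000011001100101 ; hops seen [H5] ; pick H5
  - 134.101.0.0/16 clear@16
  - 229.86.10.160/28 clear@28
  + 240.149.0.0/16 (H3) depth=16
  + 240.0.0.0/6 (H2) depth=6
  Q 240.149.0.0: descend 1111000010010101 ; hops seen [H2,H3] ; pick H3
  Q 240.149.0.1: descend 1111000010010101 ; hops seen [H2,H3] ; pick H3
  + 0.0.0.0/0 (H3) depth=0
  Q 240.30.5.142: descend 11110000 ; hops seen [H3,H2] ; pick H2
  - 240.0.0.0/6 clear@6
  + 240.149.6.0/24 (H4) depth=24
  Q 240.149.6.0: descend 111100001001010100000110 ; hops seen [H3,H3,H4] ; pick H4
  + 134.0.0.0/8 (H3) depth=8
  + 229.0.0.0/8 (H0) depth=8
  - 229.0.0.0/8 clear@8
  + 240.149.0.0/20 (H4) depth=20
  Q 240.149.0.4: descend 111100001001010100000 ; hops seen [H3,H3,H4] ; pick H4
  - 134.0.0.0/8 clear@8
  - 240.149.0.0/20 clear@20
  + 240.149.6.192/27 (H5) depth=27
  - 240.149.0.0/16 clear@16
  Q 240.149.6.192: descend 111100001001010100000110110 ; hops seen [H3,H4,H5] ; pick H5
  Q 6.148.91.229: descend ε ; hops seen [H3] ; pick H3
  Q 240.149.6.194: descend 111100001001010100000110110 ; hops seen [H3,H4,H5] ; pick H5
  Q 240.149.6.0: descend 111100001001010100000110 ; hops seen [H3,H4] ; pick H4

== LOOKUPS ==
["H3","H3","H3","H3","H5","H3","H3","H2","H4","H4","H5","H3","H5","H4"]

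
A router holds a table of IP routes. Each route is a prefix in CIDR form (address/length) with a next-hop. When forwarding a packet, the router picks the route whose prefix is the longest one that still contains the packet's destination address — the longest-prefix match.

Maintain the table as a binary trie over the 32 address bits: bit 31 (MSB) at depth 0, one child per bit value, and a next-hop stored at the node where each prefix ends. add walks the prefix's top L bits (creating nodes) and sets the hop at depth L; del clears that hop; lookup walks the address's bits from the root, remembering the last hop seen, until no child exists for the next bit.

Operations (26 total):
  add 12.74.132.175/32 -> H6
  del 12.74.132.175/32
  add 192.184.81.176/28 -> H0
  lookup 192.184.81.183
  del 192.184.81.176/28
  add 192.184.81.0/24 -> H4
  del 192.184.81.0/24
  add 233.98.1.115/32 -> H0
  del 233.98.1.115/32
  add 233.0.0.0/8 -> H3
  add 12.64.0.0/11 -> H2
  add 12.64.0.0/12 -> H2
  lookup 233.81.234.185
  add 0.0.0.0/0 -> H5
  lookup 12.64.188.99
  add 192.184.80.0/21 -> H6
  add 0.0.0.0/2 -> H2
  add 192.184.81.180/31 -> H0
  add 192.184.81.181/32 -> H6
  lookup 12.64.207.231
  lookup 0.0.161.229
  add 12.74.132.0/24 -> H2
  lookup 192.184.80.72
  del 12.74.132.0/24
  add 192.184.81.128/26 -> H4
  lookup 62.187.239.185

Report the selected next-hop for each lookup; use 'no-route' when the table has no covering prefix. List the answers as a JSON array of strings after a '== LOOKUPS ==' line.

Process each operation:
  + 12.74.132.175/32 (H6) depth=32
  - 12.74.132.175/32 clear@32
  + 192.184.81.176/28 (H0) depth=28
  ? 192.184.81.183  path d0:-→d1:-→d2:-→d3:-→d4:-→d5:-→d6:-→d7:-→d8:-→d9:-→d10:-→d11:-→d12:-→d13:-→d14:-→d15:-→d16:-→d17:-→d18:-→d19:-→d20:-→d21:-→d22:-→d23:-→d24:-→d25:-→d26:-→d27:-→d28:H0  best=H0
  - 192.184.81.176/28 clear@28
  + 192.184.81.0/24 (H4) depth=24
  - 192.184.81.0/24 clear@24
  + 233.98.1.115/32 (H0) depth=32
  - 233.98.1.115/32 clear@32
  + 233.0.0.0/8 (H3) depth=8
  + 12.64.0.0/11 (H2) depth=11
  + 12.64.0.0/12 (H2) depth=12
  ? 233.81.234.185  path d0:-→d1:-→d2:-→d3:-→d4:-→d5:-→d6:-→d7:-→d8:H3→d9:-→d10:-  best=H3
  + 0.0.0.0/0 (H5) depth=0
  ? 12.64.188.99  path d0:H5→d1:-→d2:-→d3:-→d4:-→d5:-→d6:-→d7:-→d8:-→d9:-→d10:-→d11:H2→d12:H2  best=H2
  + 192.184.80.0/21 (H6) depth=21
  + 0.0.0.0/2 (H2) depth=2
  + 192.184.81.180/31 (H0) depth=31
  + 192.184.81.181/32 (H6) depth=32
  ? 12.64.207.231  path d0:H5→d1:-→d2:H2→d3:-→d4:-→d5:-→d6:-→d7:-→d8:-→d9:-→d10:-→d11:H2→d12:H2  best=H2
  ? 0.0.161.229  path d0:H5→d1:-→d2:H2→d3:-→d4:-  best=H2
  + 12.74.132.0/24 (H2) depth=24
  ? 192.184.80.72  path d0:H5→d1:-→d2:-→d3:-→d4:-→d5:-→d6:-→d7:-→d8:-→d9:-→d10:-→d11:-→d12:-→d13:-→d14:-→d15:-→d16:-→d17:-→d18:-→d19:-→d20:-→d21:H6→d22:-→d23:-  best=H6
  - 12.74.132.0/24 clear@24
  + 192.184.81.128/26 (H4) depth=26
  ? 62.187.239.185  path d0:H5→d1:-→d2:H2  best=H2

== LOOKUPS ==
["H0","H3","H2","H2","H2","H6","H2"]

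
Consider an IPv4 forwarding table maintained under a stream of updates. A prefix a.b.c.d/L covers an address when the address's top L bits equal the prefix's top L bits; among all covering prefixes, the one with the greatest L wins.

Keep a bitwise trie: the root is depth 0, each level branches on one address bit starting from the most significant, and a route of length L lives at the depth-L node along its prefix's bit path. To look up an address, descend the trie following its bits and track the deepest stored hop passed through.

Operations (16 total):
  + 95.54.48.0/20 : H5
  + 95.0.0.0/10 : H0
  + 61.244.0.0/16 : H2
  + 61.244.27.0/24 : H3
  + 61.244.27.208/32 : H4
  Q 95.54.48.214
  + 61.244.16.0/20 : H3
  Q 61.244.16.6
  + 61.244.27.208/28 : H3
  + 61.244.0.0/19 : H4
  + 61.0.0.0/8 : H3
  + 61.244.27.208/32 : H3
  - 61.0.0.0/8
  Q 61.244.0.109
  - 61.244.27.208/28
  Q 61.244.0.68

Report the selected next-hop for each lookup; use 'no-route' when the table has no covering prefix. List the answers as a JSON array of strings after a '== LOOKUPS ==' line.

Trace:
  add 95.54.48.0/20 -> H5 at depth 20
  add 95.0.0.0/10 -> H0 at depth 10
  add 61.244.0.0/16 -> H2 at depth 16
  add 61.244.27.0/24 -> H3 at depth 24
  add 61.244.27.208/32 -> H4 at depth 32
  lookup 95.54.48.214: bits 01011111001101100011 walk d0:-→d1:-→d2:-→d3:-→d4:-→d5:-→d6:-→d7:-→d8:-→d9:-→d10:H0→d11:-→d12:-→d13:-→d14:-→d15:-→d16:-→d17:-→d18:-→d19:-→d20:H5 -> H5
  add 61.244.16.0/20 -> H3 at depth 20
  lookup 61.244.16.6: bits 00111101111101000001 walk d0:-→d1:-→d2:-→d3:-→d4:-→d5:-→d6:-→d7:-→d8:-→d9:-→d10:-→d11:-→d12:-→d13:-→d14:-→d15:-→d16:H2→d17:-→d18:-→d19:-→d20:H3 -> H3
  add 61.244.27.208/28 -> H3 at depth 28
  add 61.244.0.0/19 -> H4 at depth 19
  add 61.0.0.0/8 -> H3 at depth 8
  add 61.244.27.208/32 -> H3 at depth 32
  - 61.0.0.0/8 clear@8
  lookup 61.244.0.109: bits 0011110111110100000 walk d0:-→d1:-→d2:-→d3:-→d4:-→d5:-→d6:-→d7:-→d8:-→d9:-→d10:-→d11:-→d12:-→d13:-→d14:-→d15:-→d16:H2→d17:-→d18:-→d19:H4 -> H4
  - 61.244.27.208/28 clear@28
  lookup 61.244.0.68: bits 0011110111110100000 walk d0:-→d1:-→d2:-→d3:-→d4:-→d5:-→d6:-→d7:-→d8:-→d9:-→d10:-→d11:-→d12:-→d13:-→d14:-→d15:-→d16:H2→d17:-→d18:-→d19:H4 -> H4

== LOOKUPS ==
["H5","H3","H4","H4"]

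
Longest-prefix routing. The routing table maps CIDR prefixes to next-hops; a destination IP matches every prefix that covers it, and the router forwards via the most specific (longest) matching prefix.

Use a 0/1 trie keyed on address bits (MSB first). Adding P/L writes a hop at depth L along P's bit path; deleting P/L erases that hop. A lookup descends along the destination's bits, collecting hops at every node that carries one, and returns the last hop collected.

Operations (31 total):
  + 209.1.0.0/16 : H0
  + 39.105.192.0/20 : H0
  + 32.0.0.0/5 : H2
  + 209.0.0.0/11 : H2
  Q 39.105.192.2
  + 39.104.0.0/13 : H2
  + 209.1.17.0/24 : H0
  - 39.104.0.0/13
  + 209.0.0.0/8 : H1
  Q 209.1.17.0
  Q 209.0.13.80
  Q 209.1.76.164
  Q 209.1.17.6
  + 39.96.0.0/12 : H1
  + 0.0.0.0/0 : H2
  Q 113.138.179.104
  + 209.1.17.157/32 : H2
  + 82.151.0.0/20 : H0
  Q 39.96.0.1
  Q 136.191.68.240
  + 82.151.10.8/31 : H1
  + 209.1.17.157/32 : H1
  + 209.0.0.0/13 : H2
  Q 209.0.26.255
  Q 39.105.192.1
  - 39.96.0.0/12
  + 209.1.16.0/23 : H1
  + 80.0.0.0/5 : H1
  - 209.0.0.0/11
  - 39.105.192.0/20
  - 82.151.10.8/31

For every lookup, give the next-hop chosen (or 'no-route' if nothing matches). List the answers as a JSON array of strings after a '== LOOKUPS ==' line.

Apply in order:
  + 209.1.0.0/16 (H0) depth=16
  + 39.105.192.0/20 (H0) depth=20
  + 32.0.0.0/5 (H2) depth=5
  + 209.0.0.0/11 (H2) depth=11
  Q 39.105.192.2: descend 00100111011010011100 ; hops seen [H2,H0] ; pick H0
  + 39.104.0.0/13 (H2) depth=13
  + 209.1.17.0/24 (H0) depth=24
  del 39.104.0.0/13 (clear depth 13)
  + 209.0.0.0/8 (H1) depth=8
  Q 209.1.17.0: descend 110100010000000100010001 ; hops seen [H1,H2,H0,H0] ; pick H0
  Q 209.0.13.80: descend 110100010000000 ; hops seen [H1,H2] ; pick H2
  Q 209.1.76.164: descend 11010001000000010 ; hops seen [H1,H2,H0] ; pick H0
  Q 209.1.17.6: descend 110100010000000100010001 ; hops seen [H1,H2,H0,H0] ; pick H0
  + 39.96.0.0/12 (H1) depth=12
  + 0.0.0.0/0 (H2) depth=0
  Q 113.138.179.104: descend 0 ; hops seen [H2] ; pick H2
  + 209.1.17.157/32 (H2) depth=32
  + 82.151.0.0/20 (H0) depth=20
  Q 39.96.0.1: descend 001001110110 ; hops seen [H2,H2,H1] ; pick H1
  Q 136.191.68.240: descend 1 ; hops seen [H2] ; pick H2
  + 82.151.10.8/31 (H1) depth=31
  + 209.1.17.157/32 (H1) depth=32
  + 209.0.0.0/13 (H2) depth=13
  Q 209.0.26.255: descend 110100010000000 ; hops seen [H2,H1,H2,H2] ; pick H2
  Q 39.105.192.1: descend 00100111011010011100 ; hops seen [H2,H2,H1,H0] ; pick H0
  del 39.96.0.0/12 (clear depth 12)
  + 209.1.16.0/23 (H1) depth=23
  + 80.0.0.0/5 (H1) depth=5
  del 209.0.0.0/11 (clear depth 11)
  del 39.105.192.0/20 (clear depth 20)
  del 82.151.10.8/31 (clear depth 31)

== LOOKUPS ==
["H0","H0","H2","H0","H0","H2","H1","H2","H2","H0"]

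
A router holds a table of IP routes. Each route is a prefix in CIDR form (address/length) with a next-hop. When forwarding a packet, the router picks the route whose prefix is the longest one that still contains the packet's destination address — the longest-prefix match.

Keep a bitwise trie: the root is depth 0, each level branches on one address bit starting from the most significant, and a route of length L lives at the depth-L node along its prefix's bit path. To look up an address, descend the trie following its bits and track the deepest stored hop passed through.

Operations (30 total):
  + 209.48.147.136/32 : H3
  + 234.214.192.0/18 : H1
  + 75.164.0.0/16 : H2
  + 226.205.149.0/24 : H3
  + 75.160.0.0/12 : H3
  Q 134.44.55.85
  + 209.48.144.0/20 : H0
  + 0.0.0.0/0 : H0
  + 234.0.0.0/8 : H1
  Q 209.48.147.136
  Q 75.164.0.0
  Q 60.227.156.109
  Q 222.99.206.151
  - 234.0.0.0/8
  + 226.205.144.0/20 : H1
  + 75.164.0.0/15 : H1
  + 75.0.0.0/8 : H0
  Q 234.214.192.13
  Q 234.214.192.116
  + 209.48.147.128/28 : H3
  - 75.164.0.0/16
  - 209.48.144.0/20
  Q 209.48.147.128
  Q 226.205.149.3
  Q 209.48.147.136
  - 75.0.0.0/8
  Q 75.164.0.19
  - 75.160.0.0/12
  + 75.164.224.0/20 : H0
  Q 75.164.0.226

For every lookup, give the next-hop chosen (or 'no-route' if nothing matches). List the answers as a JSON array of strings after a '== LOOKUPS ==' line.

Trace:
  add 209.48.147.136/32 -> H3 at depth 32
  add 234.214.192.0/18 -> H1 at depth 18
  add 75.164.0.0/16 -> H2 at depth 16
  add 226.205.149.0/24 -> H3 at depth 24
  add 75.160.0.0/12 -> H3 at depth 12
  Q 134.44.55.85: descend 1 ; hops seen [∅] ; pick no-route
  add 209.48.144.0/20 -> H0 at depth 20
  add 0.0.0.0/0 -> H0 at depth 0
  add 234.0.0.0/8 -> H1 at depth 8
  Q 209.48.147.136: descend 11010001001100001001001110001000 ; hops seen [H0,H0,H3] ; pick H3
  Q 75.164.0.0: descend 0100101110100100 ; hops seen [H0,H3,H2] ; pick H2
  Q 60.227.156.109: descend 0 ; hops seen [H0] ; pick H0
  Q 222.99.206.151: descend 1101 ; hops seen [H0] ; pick H0
  - 234.0.0.0/8 clear@8
  add 226.205.144.0/20 -> H1 at depth 20
  add 75.164.0.0/15 -> H1 at depth 15
  add 75.0.0.0/8 -> H0 at depth 8
  Q 234.214.192.13: descend 111010101101011011 ; hops seen [H0,H1] ; pick H1
  Q 234.214.192.116: descend 111010101101011011 ; hops seen [H0,H1] ; pick H1
  add 209.48.147.128/28 -> H3 at depth 28
  - 75.164.0.0/16 clear@16
  - 209.48.144.0/20 clear@20
  Q 209.48.147.128: descend 1101000100110000100100111000 ; hops seen [H0,H3] ; pick H3
  Q 226.205.149.3: descend 111000101100110110010101 ; hops seen [H0,H1,H3] ; pick H3
  Q 209.48.147.136: descend 11010001001100001001001110001000 ; hops seen [H0,H3,H3] ; pick H3
  - 75.0.0.0/8 clear@8
  Q 75.164.0.19: descend 0100101110100100 ; hops seen [H0,H3,H1] ; pick H1
  - 75.160.0.0/12 clear@12
  add 75.164.224.0/20 -> H0 at depth 20
  Q 75.164.0.226: descend 0100101110100100 ; hops seen [H0,H1] ; pick H1

== LOOKUPS ==
["no-route","H3","H2","H0","H0","H1","H1","H3","H3","H3","H1","H1"]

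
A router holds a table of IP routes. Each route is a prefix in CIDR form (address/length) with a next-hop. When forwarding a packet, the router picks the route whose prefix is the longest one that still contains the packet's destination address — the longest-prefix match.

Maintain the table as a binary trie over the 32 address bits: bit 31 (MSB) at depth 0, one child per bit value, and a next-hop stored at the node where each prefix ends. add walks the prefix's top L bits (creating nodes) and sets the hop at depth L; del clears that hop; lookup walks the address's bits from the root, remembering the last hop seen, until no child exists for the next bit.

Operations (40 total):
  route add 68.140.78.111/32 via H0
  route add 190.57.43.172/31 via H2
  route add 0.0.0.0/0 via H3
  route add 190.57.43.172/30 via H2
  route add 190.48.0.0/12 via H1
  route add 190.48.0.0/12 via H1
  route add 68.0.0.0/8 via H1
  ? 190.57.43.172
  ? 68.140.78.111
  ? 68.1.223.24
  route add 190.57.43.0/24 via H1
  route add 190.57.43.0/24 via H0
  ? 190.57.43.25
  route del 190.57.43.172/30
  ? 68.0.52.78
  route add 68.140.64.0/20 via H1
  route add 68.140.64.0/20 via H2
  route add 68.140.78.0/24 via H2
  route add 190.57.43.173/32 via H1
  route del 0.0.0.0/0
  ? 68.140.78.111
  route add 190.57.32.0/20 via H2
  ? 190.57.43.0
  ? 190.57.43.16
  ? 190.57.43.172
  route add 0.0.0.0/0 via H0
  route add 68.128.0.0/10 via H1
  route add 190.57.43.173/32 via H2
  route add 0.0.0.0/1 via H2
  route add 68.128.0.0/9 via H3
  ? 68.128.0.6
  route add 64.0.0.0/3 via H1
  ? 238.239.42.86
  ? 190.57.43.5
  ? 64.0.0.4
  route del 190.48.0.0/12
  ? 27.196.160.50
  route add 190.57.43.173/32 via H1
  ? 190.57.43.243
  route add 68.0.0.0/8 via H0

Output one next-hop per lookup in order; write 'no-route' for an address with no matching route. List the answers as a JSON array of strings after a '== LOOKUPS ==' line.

Trace:
  + 68.140.78.111/32 (H0) depth=32
  + 190.57.43.172/31 (H2) depth=31
  + 0.0.0.0/0 (H3) depth=0
  + 190.57.43.172/30 (H2) depth=30
  + 190.48.0.0/12 (H1) depth=12
  + 190.48.0.0/12 (H1) depth=12
  + 68.0.0.0/8 (H1) depth=8
  Q 190.57.43.172: descend 1011111000111001001010111010110 ; hops seen [H3,H1,H2,H2] ; pick H2
  Q 68.140.78.111: descend 01000100100011000100111001101111 ; hops seen [H3,H1,H0] ; pick H0
  Q 68.1.223.24: descend 01000100 ; hops seen [H3,H1] ; pick H1
  + 190.57.43.0/24 (H1) depth=24
  + 190.57.43.0/24 (H0) depth=24
  Q 190.57.43.25: descend 101111100011100100101011 ; hops seen [H3,H1,H0] ; pick H0
  del 190.57.43.172/30 (clear depth 30)
  Q 68.0.52.78: descend 01000100 ; hops seen [H3,H1] ; pick H1
  + 68.140.64.0/20 (H1) depth=20
  + 68.140.64.0/20 (H2) depth=20
  + 68.140.78.0/24 (H2) depth=24
  + 190.57.43.173/32 (H1) depth=32
  del 0.0.0.0/0 (clear depth 0)
  Q 68.140.78.111: descend 01000100100011000100111001101111 ; hops seen [H1,H2,H2,H0] ; pick H0
  + 190.57.32.0/20 (H2) depth=20
  Q 190.57.43.0: descend 101111100011100100101011 ; hops seen [H1,H2,H0] ; pick H0
  Q 190.57.43.16: descend 101111100011100100101011 ; hops seen [H1,H2,H0] ; pick H0
  Q 190.57.43.172: descend 1011111000111001001010111010110 ; hops seen [H1,H2,H0,H2] ; pick H2
  + 0.0.0.0/0 (H0) depth=0
  + 68.128.0.0/10 (H1) depth=10
  + 190.57.43.173/32 (H2) depth=32
  + 0.0.0.0/1 (H2) depth=1
  + 68.128.0.0/9 (H3) depth=9
  Q 68.128.0.6: descend 010001001000 ; hops seen [H0,H2,H1,H3,H1] ; pick H1
  + 64.0.0.0/3 (H1) depth=3
  Q 238.239.42.86: descend 1 ; hops seen [H0] ; pick H0
  Q 190.57.43.5: descend 101111100011100100101011 ; hops seen [H0,H1,H2,H0] ; pick H0
  Q 64.0.0.4: descend 01000 ; hops seen [H0,H2,H1] ; pick H1
  del 190.48.0.0/12 (clear depth 12)
  Q 27.196.160.50: descend 0 ; hops seen [H0,H2] ; pick H2
  + 190.57.43.173/32 (H1) depth=32
  Q 190.57.43.243: descend 1011111000111001001010111 ; hops seen [H0,H2,H0] ; pick H0
  + 68.0.0.0/8 (H0) depth=8

== LOOKUPS ==
["H2","H0","H1","H0","H1","H0","H0","H0","H2","H1","H0","H0","H1","H2","H0"]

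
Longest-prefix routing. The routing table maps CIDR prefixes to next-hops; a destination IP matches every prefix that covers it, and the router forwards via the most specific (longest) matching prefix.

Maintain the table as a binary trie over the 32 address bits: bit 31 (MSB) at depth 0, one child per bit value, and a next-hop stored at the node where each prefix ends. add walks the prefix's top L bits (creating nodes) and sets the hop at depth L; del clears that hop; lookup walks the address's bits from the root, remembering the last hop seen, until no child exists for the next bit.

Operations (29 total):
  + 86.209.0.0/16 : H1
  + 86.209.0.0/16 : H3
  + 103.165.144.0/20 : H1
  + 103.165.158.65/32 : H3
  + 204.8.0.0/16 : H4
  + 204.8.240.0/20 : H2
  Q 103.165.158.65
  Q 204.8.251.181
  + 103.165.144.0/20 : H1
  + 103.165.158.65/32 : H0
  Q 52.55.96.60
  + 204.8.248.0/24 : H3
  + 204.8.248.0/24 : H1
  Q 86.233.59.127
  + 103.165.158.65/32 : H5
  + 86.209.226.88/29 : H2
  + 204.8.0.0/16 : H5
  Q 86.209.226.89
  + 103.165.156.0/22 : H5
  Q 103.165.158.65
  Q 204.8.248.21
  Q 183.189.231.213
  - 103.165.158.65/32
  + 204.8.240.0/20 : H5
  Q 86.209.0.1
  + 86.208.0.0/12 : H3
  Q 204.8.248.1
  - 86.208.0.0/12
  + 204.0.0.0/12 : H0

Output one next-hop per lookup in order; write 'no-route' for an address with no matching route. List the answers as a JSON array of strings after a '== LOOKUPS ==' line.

Trace:
  add 86.209.0.0/16 -> H1 at depth 16
  add 86.209.0.0/16 -> H3 at depth 16
  add 103.165.144.0/20 -> H1 at depth 20
  add 103.165.158.65/32 -> H3 at depth 32
  add 204.8.0.0/16 -> H4 at depth 16
  add 204.8.240.0/20 -> H2 at depth 20
  ? 103.165.158.65  path d0:-→d1:-→d2:-→d3:-→d4:-→d5:-→d6:-→d7:-→d8:-→d9:-→d10:-→d11:-→d12:-→d13:-→d14:-→d15:-→d16:-→d17:-→d18:-→d19:-→d20:H1→d21:-→d22:-→d23:-→d24:-→d25:-→d26:-→d27:-→d28:-→d29:-→d30:-→d31:-→d32:H3  best=H3
  ? 204.8.251.181  path d0:-→d1:-→d2:-→d3:-→d4:-→d5:-→d6:-→d7:-→d8:-→d9:-→d10:-→d11:-→d12:-→d13:-→d14:-→d15:-→d16:H4→d17:-→d18:-→d19:-→d20:H2  best=H2
  add 103.165.144.0/20 -> H1 at depth 20
  add 103.165.158.65/32 -> H0 at depth 32
  ? 52.55.96.60  path d0:-→d1:-  best=no-route
  add 204.8.248.0/24 -> H3 at depth 24
  add 204.8.248.0/24 -> H1 at depth 24
  ? 86.233.59.127  path d0:-→d1:-→d2:-→d3:-→d4:-→d5:-→d6:-→d7:-→d8:-→d9:-→d10:-  best=no-route
  add 103.165.158.65/32 -> H5 at depth 32
  add 86.209.226.88/29 -> H2 at depth 29
  add 204.8.0.0/16 -> H5 at depth 16
  ? 86.209.226.89  path d0:-→d1:-→d2:-→d3:-→d4:-→d5:-→d6:-→d7:-→d8:-→d9:-→d10:-→d11:-→d12:-→d13:-→d14:-→d15:-→d16:H3→d17:-→d18:-→d19:-→d20:-→d21:-→d22:-→d23:-→d24:-→d25:-→d26:-→d27:-→d28:-→d29:H2  best=H2
  add 103.165.156.0/22 -> H5 at depth 22
  ? 103.165.158.65  path d0:-→d1:-→d2:-→d3:-→d4:-→d5:-→d6:-→d7:-→d8:-→d9:-→d10:-→d11:-→d12:-→d13:-→d14:-→d15:-→d16:-→d17:-→d18:-→d19:-→d20:H1→d21:-→d22:H5→d23:-→d24:-→d25:-→d26:-→d27:-→d28:-→d29:-→d30:-→d31:-→d32:H5  best=H5
  ? 204.8.248.21  path d0:-→d1:-→d2:-→d3:-→d4:-→d5:-→d6:-→d7:-→d8:-→d9:-→d10:-→d11:-→d12:-→d13:-→d14:-→d15:-→d16:H5→d17:-→d18:-→d19:-→d20:H2→d21:-→d22:-→d23:-→d24:H1  best=H1
  ? 183.189.231.213  path d0:-→d1:-  best=no-route
  del 103.165.158.65/32 (clear depth 32)
  add 204.8.240.0/20 -> H5 at depth 20
  ? 86.209.0.1  path d0:-→d1:-→d2:-→d3:-→d4:-→d5:-→d6:-→d7:-→d8:-→d9:-→d10:-→d11:-→d12:-→d13:-→d14:-→d15:-→d16:H3  best=H3
  add 86.208.0.0/12 -> H3 at depth 12
  ? 204.8.248.1  path d0:-→d1:-→d2:-→d3:-→d4:-→d5:-→d6:-→d7:-→d8:-→d9:-→d10:-→d11:-→d12:-→d13:-→d14:-→d15:-→d16:H5→d17:-→d18:-→d19:-→d20:H5→d21:-→d22:-→d23:-→d24:H1  best=H1
  del 86.208.0.0/12 (clear depth 12)
  add 204.0.0.0/12 -> H0 at depth 12

== LOOKUPS ==
["H3","H2","no-route","no-route","H2","H5","H1","no-route","H3","H1"]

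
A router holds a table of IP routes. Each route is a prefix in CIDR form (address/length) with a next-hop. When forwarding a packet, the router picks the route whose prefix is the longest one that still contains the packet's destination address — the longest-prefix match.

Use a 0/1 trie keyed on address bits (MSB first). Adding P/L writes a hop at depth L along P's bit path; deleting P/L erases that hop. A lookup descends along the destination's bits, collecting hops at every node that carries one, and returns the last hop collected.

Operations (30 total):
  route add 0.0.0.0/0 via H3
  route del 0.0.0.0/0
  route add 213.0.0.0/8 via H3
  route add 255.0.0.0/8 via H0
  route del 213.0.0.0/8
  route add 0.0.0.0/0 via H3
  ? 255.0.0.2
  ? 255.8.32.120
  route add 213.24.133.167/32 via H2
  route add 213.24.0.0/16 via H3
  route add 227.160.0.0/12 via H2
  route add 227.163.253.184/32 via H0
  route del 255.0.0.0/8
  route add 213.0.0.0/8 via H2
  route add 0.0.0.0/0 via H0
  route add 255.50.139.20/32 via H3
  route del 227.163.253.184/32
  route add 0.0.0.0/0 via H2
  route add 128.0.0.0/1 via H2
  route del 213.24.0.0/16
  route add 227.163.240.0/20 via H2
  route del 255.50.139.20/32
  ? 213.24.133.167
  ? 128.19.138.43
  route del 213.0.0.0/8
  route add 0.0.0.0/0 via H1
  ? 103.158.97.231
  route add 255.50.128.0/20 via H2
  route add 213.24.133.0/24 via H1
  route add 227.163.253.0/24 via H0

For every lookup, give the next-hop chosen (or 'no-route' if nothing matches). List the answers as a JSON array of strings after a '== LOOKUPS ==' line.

Apply in order:
  add 0.0.0.0/0 -> H3 at depth 0
  del 0.0.0.0/0 (clear depth 0)
  add 213.0.0.0/8 -> H3 at depth 8
  add 255.0.0.0/8 -> H0 at depth 8
  del 213.0.0.0/8 (clear depth 8)
  add 0.0.0.0/0 -> H3 at depth 0
  lookup 255.0.0.2: bits 11111111 walk d0:H3→d1:-→d2:-→d3:-→d4:-→d5:-→d6:-→d7:-→d8:H0 -> H0
  lookup 255.8.32.120: bits 11111111 walk d0:H3→d1:-→d2:-→d3:-→d4:-→d5:-→d6:-→d7:-→d8:H0 -> H0
  add 213.24.133.167/32 -> H2 at depth 32
  add 213.24.0.0/16 -> H3 at depth 16
  add 227.160.0.0/12 -> H2 at depth 12
  add 227.163.253.184/32 -> H0 at depth 32
  del 255.0.0.0/8 (clear depth 8)
  add 213.0.0.0/8 -> H2 at depth 8
  add 0.0.0.0/0 -> H0 at depth 0
  add 255.50.139.20/32 -> H3 at depth 32
  del 227.163.253.184/32 (clear depth 32)
  add 0.0.0.0/0 -> H2 at depth 0
  add 128.0.0.0/1 -> H2 at depth 1
  del 213.24.0.0/16 (clear depth 16)
  add 227.163.240.0/20 -> H2 at depth 20
  del 255.50.139.20/32 (clear depth 32)
  lookup 213.24.133.167: bits 11010101000110001000010110100111 walk d0:H2→d1:H2→d2:-→d3:-→d4:-→d5:-→d6:-→d7:-→d8:H2→d9:-→d10:-→d11:-→d12:-→d13:-→d14:-→d15:-→d16:-→d17:-→d18:-→d19:-→d20:-→d21:-→d22:-→d23:-→d24:-→d25:-→d26:-→d27:-→d28:-→d29:-→d30:-→d31:-→d32:H2 -> H2
  lookup 128.19.138.43: bits 1 walk d0:H2→d1:H2 -> H2
  del 213.0.0.0/8 (clear depth 8)
  add 0.0.0.0/0 -> H1 at depth 0
  lookup 103.158.97.231: bits ε walk d0:H1 -> H1
  add 255.50.128.0/20 -> H2 at depth 20
  add 213.24.133.0/24 -> H1 at depth 24
  add 227.163.253.0/24 -> H0 at depth 24

== LOOKUPS ==
["H0","H0","H2","H2","H1"]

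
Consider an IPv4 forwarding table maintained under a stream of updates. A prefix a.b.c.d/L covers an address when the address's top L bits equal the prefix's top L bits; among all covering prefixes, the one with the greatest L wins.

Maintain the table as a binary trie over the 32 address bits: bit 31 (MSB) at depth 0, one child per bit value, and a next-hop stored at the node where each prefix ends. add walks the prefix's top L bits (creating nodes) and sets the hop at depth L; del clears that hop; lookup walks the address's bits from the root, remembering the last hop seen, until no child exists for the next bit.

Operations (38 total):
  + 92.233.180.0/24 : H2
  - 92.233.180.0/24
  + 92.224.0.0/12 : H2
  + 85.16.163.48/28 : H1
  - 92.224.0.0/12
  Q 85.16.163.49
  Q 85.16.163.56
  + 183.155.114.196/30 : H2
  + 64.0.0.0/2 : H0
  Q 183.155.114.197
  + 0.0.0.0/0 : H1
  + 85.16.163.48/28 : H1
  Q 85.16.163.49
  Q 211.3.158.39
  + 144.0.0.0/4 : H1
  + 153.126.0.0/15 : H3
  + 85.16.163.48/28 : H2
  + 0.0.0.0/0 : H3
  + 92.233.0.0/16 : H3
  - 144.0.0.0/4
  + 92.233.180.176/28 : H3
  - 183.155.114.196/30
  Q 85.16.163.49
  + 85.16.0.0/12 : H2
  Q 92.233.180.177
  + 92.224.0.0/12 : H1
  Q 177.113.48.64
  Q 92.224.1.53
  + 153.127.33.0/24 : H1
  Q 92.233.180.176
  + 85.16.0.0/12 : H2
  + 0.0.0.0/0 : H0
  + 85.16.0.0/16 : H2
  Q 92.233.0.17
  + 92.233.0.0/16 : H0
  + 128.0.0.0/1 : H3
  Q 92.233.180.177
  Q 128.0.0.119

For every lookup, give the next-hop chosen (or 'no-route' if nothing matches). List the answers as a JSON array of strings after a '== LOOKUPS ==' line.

Trace:
  add 92.233.180.0/24 -> H2 at depth 24
  del 92.233.180.0/24 (clear depth 24)
  add 92.224.0.0/12 -> H2 at depth 12
  add 85.16.163.48/28 -> H1 at depth 28
  del 92.224.0.0/12 (clear depth 12)
  ? 85.16.163.49  path d0:-→d1:-→d2:-→d3:-→d4:-→d5:-→d6:-→d7:-→d8:-→d9:-→d10:-→d11:-→d12:-→d13:-→d14:-→d15:-→d16:-→d17:-→d18:-→d19:-→d20:-→d21:-→d22:-→d23:-→d24:-→d25:-→d26:-→d27:-→d28:H1  best=H1
  ? 85.16.163.56  path d0:-→d1:-→d2:-→d3:-→d4:-→d5:-→d6:-→d7:-→d8:-→d9:-→d10:-→d11:-→d12:-→d13:-→d14:-→d15:-→d16:-→d17:-→d18:-→d19:-→d20:-→d21:-→d22:-→d23:-→d24:-→d25:-→d26:-→d27:-→d28:H1  best=H1
  add 183.155.114.196/30 -> H2 at depth 30
  add 64.0.0.0/2 -> H0 at depth 2
  ? 183.155.114.197  path d0:-→d1:-→d2:-→d3:-→d4:-→d5:-→d6:-→d7:-→d8:-→d9:-→d10:-→d11:-→d12:-→d13:-→d14:-→d15:-→d16:-→d17:-→d18:-→d19:-→d20:-→d21:-→d22:-→d23:-→d24:-→d25:-→d26:-→d27:-→d28:-→d29:-→d30:H2  best=H2
  add 0.0.0.0/0 -> H1 at depth 0
  add 85.16.163.48/28 -> H1 at depth 28
  ? 85.16.163.49  path d0:H1→d1:-→d2:H0→d3:-→d4:-→d5:-→d6:-→d7:-→d8:-→d9:-→d10:-→d11:-→d12:-→d13:-→d14:-→d15:-→d16:-→d17:-→d18:-→d19:-→d20:-→d21:-→d22:-→d23:-→d24:-→d25:-→d26:-→d27:-→d28:H1  best=H1
  ? 211.3.158.39  path d0:H1→d1:-  best=H1
  add 144.0.0.0/4 -> H1 at depth 4
  add 153.126.0.0/15 -> H3 at depth 15
  add 85.16.163.48/28 -> H2 at depth 28
  add 0.0.0.0/0 -> H3 at depth 0
  add 92.233.0.0/16 -> H3 at depth 16
  del 144.0.0.0/4 (clear depth 4)
  add 92.233.180.176/28 -> H3 at depth 28
  del 183.155.114.196/30 (clear depth 30)
  ? 85.16.163.49  path d0:H3→d1:-→d2:H0→d3:-→d4:-→d5:-→d6:-→d7:-→d8:-→d9:-→d10:-→d11:-→d12:-→d13:-→d14:-→d15:-→d16:-→d17:-→d18:-→d19:-→d20:-→d21:-→d22:-→d23:-→d24:-→d25:-→d26:-→d27:-→d28:H2  best=H2
  add 85.16.0.0/12 -> H2 at depth 12
  ? 92.233.180.177  path d0:H3→d1:-→d2:H0→d3:-→d4:-→d5:-→d6:-→d7:-→d8:-→d9:-→d10:-→d11:-→d12:-→d13:-→d14:-→d15:-→d16:H3→d17:-→d18:-→d19:-→d20:-→d21:-→d22:-→d23:-→d24:-→d25:-→d26:-→d27:-→d28:H3  best=H3
  add 92.224.0.0/12 -> H1 at depth 12
  ? 177.113.48.64  path d0:H3→d1:-→d2:-→d3:-→d4:-→d5:-  best=H3
  ? 92.224.1.53  path d0:H3→d1:-→d2:H0→d3:-→d4:-→d5:-→d6:-→d7:-→d8:-→d9:-→d10:-→d11:-→d12:H1  best=H1
  add 153.127.33.0/24 -> H1 at depth 24
  ? 92.233.180.176  path d0:H3→d1:-→d2:H0→d3:-→d4:-→d5:-→d6:-→d7:-→d8:-→d9:-→d10:-→d11:-→d12:H1→d13:-→d14:-→d15:-→d16:H3→d17:-→d18:-→d19:-→d20:-→d21:-→d22:-→d23:-→d24:-→d25:-→d26:-→d27:-→d28:H3  best=H3
  add 85.16.0.0/12 -> H2 at depth 12
  add 0.0.0.0/0 -> H0 at depth 0
  add 85.16.0.0/16 -> H2 at depth 16
  ? 92.233.0.17  path d0:H0→d1:-→d2:H0→d3:-→d4:-→d5:-→d6:-→d7:-→d8:-→d9:-→d10:-→d11:-→d12:H1→d13:-→d14:-→d15:-→d16:H3  best=H3
  add 92.233.0.0/16 -> H0 at depth 16
  add 128.0.0.0/1 -> H3 at depth 1
  ? 92.233.180.177  path d0:H0→d1:-→d2:H0→d3:-→d4:-→d5:-→d6:-→d7:-→d8:-→d9:-→d10:-→d11:-→d12:H1→d13:-→d14:-→d15:-→d16:H0→d17:-→d18:-→d19:-→d20:-→d21:-→d22:-→d23:-→d24:-→d25:-→d26:-→d27:-→d28:H3  best=H3
  ? 128.0.0.119  path d0:H0→d1:H3→d2:-→d3:-  best=H3

== LOOKUPS ==
["H1","H1","H2","H1","H1","H2","H3","H3","H1","H3","H3","H3","H3"]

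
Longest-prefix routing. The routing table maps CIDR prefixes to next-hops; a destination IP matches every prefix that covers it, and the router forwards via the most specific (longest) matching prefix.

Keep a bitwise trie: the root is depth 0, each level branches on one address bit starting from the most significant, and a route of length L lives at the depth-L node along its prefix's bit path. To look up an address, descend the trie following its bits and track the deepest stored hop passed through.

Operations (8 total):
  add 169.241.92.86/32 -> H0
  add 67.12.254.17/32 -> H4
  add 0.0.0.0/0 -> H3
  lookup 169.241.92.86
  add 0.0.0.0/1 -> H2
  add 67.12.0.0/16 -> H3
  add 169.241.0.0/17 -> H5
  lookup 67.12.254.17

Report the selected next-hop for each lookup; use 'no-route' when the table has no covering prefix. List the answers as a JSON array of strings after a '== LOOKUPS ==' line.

Process each operation:
  + 169.241.92.86/32 (H0) depth=32
  + 67.12.254.17/32 (H4) depth=32
  + 0.0.0.0/0 (H3) depth=0
  ? 169.241.92.86  path d0:H3→d1:-→d2:-→d3:-→d4:-→d5:-→d6:-→d7:-→d8:-→d9:-→d10:-→d11:-→d12:-→d13:-→d14:-→d15:-→d16:-→d17:-→d18:-→d19:-→d20:-→d21:-→d22:-→d23:-→d24:-→d25:-→d26:-→d27:-→d28:-→d29:-→d30:-→d31:-→d32:H0  best=H0
  + 0.0.0.0/1 (H2) depth=1
  + 67.12.0.0/16 (H3) depth=16
  + 169.241.0.0/17 (H5) depth=17
  ? 67.12.254.17  path d0:H3→d1:H2→d2:-→d3:-→d4:-→d5:-→d6:-→d7:-→d8:-→d9:-→d10:-→d11:-→d12:-→d13:-→d14:-→d15:-→d16:H3→d17:-→d18:-→d19:-→d20:-→d21:-→d22:-→d23:-→d24:-→d25:-→d26:-→d27:-→d28:-→d29:-→d30:-→d31:-→d32:H4  best=H4

== LOOKUPS ==
["H0","H4"]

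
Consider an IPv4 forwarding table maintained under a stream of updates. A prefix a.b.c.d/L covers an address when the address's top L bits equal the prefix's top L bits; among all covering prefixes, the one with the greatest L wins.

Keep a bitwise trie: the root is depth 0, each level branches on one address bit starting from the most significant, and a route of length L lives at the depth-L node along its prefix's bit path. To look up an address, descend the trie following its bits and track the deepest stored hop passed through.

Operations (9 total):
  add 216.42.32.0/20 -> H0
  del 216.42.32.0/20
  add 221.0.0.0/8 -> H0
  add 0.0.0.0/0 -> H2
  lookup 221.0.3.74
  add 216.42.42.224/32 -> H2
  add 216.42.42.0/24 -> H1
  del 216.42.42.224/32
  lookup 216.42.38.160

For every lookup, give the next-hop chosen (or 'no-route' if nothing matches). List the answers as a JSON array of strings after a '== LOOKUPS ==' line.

Apply in order:
  + 216.42.32.0/20 (H0) depth=20
  del 216.42.32.0/20 (clear depth 20)
  + 221.0.0.0/8 (H0) depth=8
  + 0.0.0.0/0 (H2) depth=0
  lookup 221.0.3.74: bits 11011101 walk d0:H2→d1:-→d2:-→d3:-→d4:-→d5:-→d6:-→d7:-→d8:H0 -> H0
  + 216.42.42.224/32 (H2) depth=32
  + 216.42.42.0/24 (H1) depth=24
  del 216.42.42.224/32 (clear depth 32)
  lookup 216.42.38.160: bits 11011000001010100010 walk d0:H2→d1:-→d2:-→d3:-→d4:-→d5:-→d6:-→d7:-→d8:-→d9:-→d10:-→d11:-→d12:-→d13:-→d14:-→d15:-→d16:-→d17:-→d18:-→d19:-→d20:- -> H2

== LOOKUPS ==
["H0","H2"]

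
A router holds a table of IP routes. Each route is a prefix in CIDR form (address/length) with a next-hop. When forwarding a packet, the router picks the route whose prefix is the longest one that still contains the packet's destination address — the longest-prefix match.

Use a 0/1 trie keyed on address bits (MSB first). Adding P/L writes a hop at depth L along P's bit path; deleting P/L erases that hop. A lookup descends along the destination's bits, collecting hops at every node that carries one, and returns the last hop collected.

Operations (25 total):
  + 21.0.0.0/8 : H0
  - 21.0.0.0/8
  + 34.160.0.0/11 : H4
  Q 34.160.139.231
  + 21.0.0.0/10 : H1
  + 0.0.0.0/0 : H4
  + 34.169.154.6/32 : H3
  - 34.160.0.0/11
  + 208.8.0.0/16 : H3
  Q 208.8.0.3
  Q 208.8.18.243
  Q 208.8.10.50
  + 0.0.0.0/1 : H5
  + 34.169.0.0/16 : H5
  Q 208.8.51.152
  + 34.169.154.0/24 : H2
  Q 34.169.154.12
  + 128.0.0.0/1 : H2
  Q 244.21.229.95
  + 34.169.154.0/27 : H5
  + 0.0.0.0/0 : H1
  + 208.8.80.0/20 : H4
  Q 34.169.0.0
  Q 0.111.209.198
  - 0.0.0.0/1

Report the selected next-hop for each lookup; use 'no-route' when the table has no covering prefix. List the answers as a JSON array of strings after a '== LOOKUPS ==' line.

Trace:
  add 21.0.0.0/8 -> H0 at depth 8
  - 21.0.0.0/8 clear@8
  add 34.160.0.0/11 -> H4 at depth 11
  ? 34.160.139.231  path d0:-→d1:-→d2:-→d3:-→d4:-→d5:-→d6:-→d7:-→d8:-→d9:-→d10:-→d11:H4  best=H4
  add 21.0.0.0/10 -> H1 at depth 10
  add 0.0.0.0/0 -> H4 at depth 0
  add 34.169.154.6/32 -> H3 at depth 32
  - 34.160.0.0/11 clear@11
  add 208.8.0.0/16 -> H3 at depth 16
  ? 208.8.0.3  path d0:H4→d1:-→d2:-→d3:-→d4:-→d5:-→d6:-→d7:-→d8:-→d9:-→d10:-→d11:-→d12:-→d13:-→d14:-→d15:-→d16:H3  best=H3
  ? 208.8.18.243  path d0:H4→d1:-→d2:-→d3:-→d4:-→d5:-→d6:-→d7:-→d8:-→d9:-→d10:-→d11:-→d12:-→d13:-→d14:-→d15:-→d16:H3  best=H3
  ? 208.8.10.50  path d0:H4→d1:-→d2:-→d3:-→d4:-→d5:-→d6:-→d7:-→d8:-→d9:-→d10:-→d11:-→d12:-→d13:-→d14:-→d15:-→d16:H3  best=H3
  add 0.0.0.0/1 -> H5 at depth 1
  add 34.169.0.0/16 -> H5 at depth 16
  ? 208.8.51.152  path d0:H4→d1:-→d2:-→d3:-→d4:-→d5:-→d6:-→d7:-→d8:-→d9:-→d10:-→d11:-→d12:-→d13:-→d14:-→d15:-→d16:H3  best=H3
  add 34.169.154.0/24 -> H2 at depth 24
  ? 34.169.154.12  path d0:H4→d1:H5→d2:-→d3:-→d4:-→d5:-→d6:-→d7:-→d8:-→d9:-→d10:-→d11:-→d12:-→d13:-→d14:-→d15:-→d16:H5→d17:-→d18:-→d19:-→d20:-→d21:-→d22:-→d23:-→d24:H2→d25:-→d26:-→d27:-→d28:-  best=H2
  add 128.0.0.0/1 -> H2 at depth 1
  ? 244.21.229.95  path d0:H4→d1:H2→d2:-  best=H2
  add 34.169.154.0/27 -> H5 at depth 27
  add 0.0.0.0/0 -> H1 at depth 0
  add 208.8.80.0/20 -> H4 at depth 20
  ? 34.169.0.0  path d0:H1→d1:H5→d2:-→d3:-→d4:-→d5:-→d6:-→d7:-→d8:-→d9:-→d10:-→d11:-→d12:-→d13:-→d14:-→d15:-→d16:H5  best=H5
  ? 0.111.209.198  path d0:H1→d1:H5→d2:-→d3:-  best=H5
  - 0.0.0.0/1 clear@1

== LOOKUPS ==
["H4","H3","H3","H3","H3","H2","H2","H5","H5"]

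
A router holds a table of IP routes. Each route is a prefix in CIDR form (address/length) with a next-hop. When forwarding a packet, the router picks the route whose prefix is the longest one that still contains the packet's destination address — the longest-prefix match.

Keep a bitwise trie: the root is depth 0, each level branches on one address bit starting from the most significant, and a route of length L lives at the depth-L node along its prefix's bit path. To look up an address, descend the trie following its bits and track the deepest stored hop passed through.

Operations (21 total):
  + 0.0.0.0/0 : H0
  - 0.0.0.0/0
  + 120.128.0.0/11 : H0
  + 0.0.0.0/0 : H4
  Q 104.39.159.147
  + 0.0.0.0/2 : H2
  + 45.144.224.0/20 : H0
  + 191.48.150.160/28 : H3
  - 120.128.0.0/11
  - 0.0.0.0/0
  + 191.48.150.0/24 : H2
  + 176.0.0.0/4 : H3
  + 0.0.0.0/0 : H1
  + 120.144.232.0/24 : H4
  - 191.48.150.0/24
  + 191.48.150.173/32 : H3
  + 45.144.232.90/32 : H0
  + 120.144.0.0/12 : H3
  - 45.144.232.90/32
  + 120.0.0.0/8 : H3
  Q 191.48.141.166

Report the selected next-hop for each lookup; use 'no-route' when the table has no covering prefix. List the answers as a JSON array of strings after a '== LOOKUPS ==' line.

Trace:
  + 0.0.0.0/0 (H0) depth=0
  del 0.0.0.0/0 (clear depth 0)
  + 120.128.0.0/11 (H0) depth=11
  + 0.0.0.0/0 (H4) depth=0
  Q 104.39.159.147: descend 011 ; hops seen [H4] ; pick H4
  + 0.0.0.0/2 (H2) depth=2
  + 45.144.224.0/20 (H0) depth=20
  + 191.48.150.160/28 (H3) depth=28
  del 120.128.0.0/11 (clear depth 11)
  del 0.0.0.0/0 (clear depth 0)
  + 191.48.150.0/24 (H2) depth=24
  + 176.0.0.0/4 (H3) depth=4
  + 0.0.0.0/0 (H1) depth=0
  + 120.144.232.0/24 (H4) depth=24
  del 191.48.150.0/24 (clear depth 24)
  + 191.48.150.173/32 (H3) depth=32
  + 45.144.232.90/32 (H0) depth=32
  + 120.144.0.0/12 (H3) depth=12
  del 45.144.232.90/32 (clear depth 32)
  + 120.0.0.0/8 (H3) depth=8
  Q 191.48.141.166: descend 1011111100110000100 ; hops seen [H1,H3] ; pick H3

== LOOKUPS ==
["H4","H3"]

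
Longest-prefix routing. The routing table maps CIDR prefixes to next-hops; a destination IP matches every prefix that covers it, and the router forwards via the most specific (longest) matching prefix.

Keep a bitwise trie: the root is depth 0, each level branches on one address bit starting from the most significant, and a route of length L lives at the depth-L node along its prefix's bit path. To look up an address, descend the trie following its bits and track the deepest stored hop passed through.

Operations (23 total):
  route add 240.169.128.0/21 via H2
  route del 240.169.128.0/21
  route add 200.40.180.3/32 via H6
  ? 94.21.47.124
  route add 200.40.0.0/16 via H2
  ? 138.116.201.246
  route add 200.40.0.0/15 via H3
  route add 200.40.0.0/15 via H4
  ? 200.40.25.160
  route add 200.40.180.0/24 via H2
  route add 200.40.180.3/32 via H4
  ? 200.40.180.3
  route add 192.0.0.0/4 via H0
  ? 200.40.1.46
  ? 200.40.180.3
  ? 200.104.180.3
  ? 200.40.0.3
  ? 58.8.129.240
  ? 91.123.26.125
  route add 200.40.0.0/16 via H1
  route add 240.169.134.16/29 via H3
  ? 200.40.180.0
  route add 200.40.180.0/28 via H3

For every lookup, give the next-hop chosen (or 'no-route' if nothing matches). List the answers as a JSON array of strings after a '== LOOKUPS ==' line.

Trace:
  add 240.169.128.0/21 -> H2 at depth 21
  - 240.169.128.0/21 clear@21
  add 200.40.180.3/32 -> H6 at depth 32
  ? 94.21.47.124  path d0:-  best=no-route
  add 200.40.0.0/16 -> H2 at depth 16
  ? 138.116.201.246  path d0:-→d1:-  best=no-route
  add 200.40.0.0/15 -> H3 at depth 15
  add 200.40.0.0/15 -> H4 at depth 15
  ? 200.40.25.160  path d0:-→d1:-→d2:-→d3:-→d4:-→d5:-→d6:-→d7:-→d8:-→d9:-→d10:-→d11:-→d12:-→d13:-→d14:-→d15:H4→d16:H2  best=H2
  add 200.40.180.0/24 -> H2 at depth 24
  add 200.40.180.3/32 -> H4 at depth 32
  ? 200.40.180.3  path d0:-→d1:-→d2:-→d3:-→d4:-→d5:-→d6:-→d7:-→d8:-→d9:-→d10:-→d11:-→d12:-→d13:-→d14:-→d15:H4→d16:H2→d17:-→d18:-→d19:-→d20:-→d21:-→d22:-→d23:-→d24:H2→d25:-→d26:-→d27:-→d28:-→d29:-→d30:-→d31:-→d32:H4  best=H4
  add 192.0.0.0/4 -> H0 at depth 4
  ? 200.40.1.46  path d0:-→d1:-→d2:-→d3:-→d4:H0→d5:-→d6:-→d7:-→d8:-→d9:-→d10:-→d11:-→d12:-→d13:-→d14:-→d15:H4→d16:H2  best=H2
  ? 200.40.180.3  path d0:-→d1:-→d2:-→d3:-→d4:H0→d5:-→d6:-→d7:-→d8:-→d9:-→d10:-→d11:-→d12:-→d13:-→d14:-→d15:H4→d16:H2→d17:-→d18:-→d19:-→d20:-→d21:-→d22:-→d23:-→d24:H2→d25:-→d26:-→d27:-→d28:-→d29:-→d30:-→d31:-→d32:H4  best=H4
  ? 200.104.180.3  path d0:-→d1:-→d2:-→d3:-→d4:H0→d5:-→d6:-→d7:-→d8:-→d9:-  best=H0
  ? 200.40.0.3  path d0:-→d1:-→d2:-→d3:-→d4:H0→d5:-→d6:-→d7:-→d8:-→d9:-→d10:-→d11:-→d12:-→d13:-→d14:-→d15:H4→d16:H2  best=H2
  ? 58.8.129.240  path d0:-  best=no-route
  ? 91.123.26.125  path d0:-  best=no-route
  add 200.40.0.0/16 -> H1 at depth 16
  add 240.169.134.16/29 -> H3 at depth 29
  ? 200.40.180.0  path d0:-→d1:-→d2:-→d3:-→d4:H0→d5:-→d6:-→d7:-→d8:-→d9:-→d10:-→d11:-→d12:-→d13:-→d14:-→d15:H4→d16:H1→d17:-→d18:-→d19:-→d20:-→d21:-→d22:-→d23:-→d24:H2→d25:-→d26:-→d27:-→d28:-→d29:-→d30:-  best=H2
  add 200.40.180.0/28 -> H3 at depth 28

== LOOKUPS ==
["no-route","no-route","H2","H4","H2","H4","H0","H2","no-route","no-route","H2"]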